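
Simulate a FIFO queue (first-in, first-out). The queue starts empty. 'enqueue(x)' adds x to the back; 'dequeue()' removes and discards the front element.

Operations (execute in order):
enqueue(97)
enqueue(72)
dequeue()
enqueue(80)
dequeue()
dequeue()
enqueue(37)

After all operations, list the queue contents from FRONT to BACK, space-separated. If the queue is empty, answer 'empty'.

Answer: 37

Derivation:
enqueue(97): [97]
enqueue(72): [97, 72]
dequeue(): [72]
enqueue(80): [72, 80]
dequeue(): [80]
dequeue(): []
enqueue(37): [37]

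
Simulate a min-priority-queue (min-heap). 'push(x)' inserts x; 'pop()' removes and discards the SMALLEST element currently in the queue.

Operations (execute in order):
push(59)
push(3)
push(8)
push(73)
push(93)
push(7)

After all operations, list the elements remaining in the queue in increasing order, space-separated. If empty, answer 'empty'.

push(59): heap contents = [59]
push(3): heap contents = [3, 59]
push(8): heap contents = [3, 8, 59]
push(73): heap contents = [3, 8, 59, 73]
push(93): heap contents = [3, 8, 59, 73, 93]
push(7): heap contents = [3, 7, 8, 59, 73, 93]

Answer: 3 7 8 59 73 93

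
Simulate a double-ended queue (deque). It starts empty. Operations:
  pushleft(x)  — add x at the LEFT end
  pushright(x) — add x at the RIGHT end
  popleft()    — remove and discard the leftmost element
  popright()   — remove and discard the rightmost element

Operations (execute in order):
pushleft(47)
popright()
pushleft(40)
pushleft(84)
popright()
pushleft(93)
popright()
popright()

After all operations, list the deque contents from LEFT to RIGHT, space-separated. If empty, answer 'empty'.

Answer: empty

Derivation:
pushleft(47): [47]
popright(): []
pushleft(40): [40]
pushleft(84): [84, 40]
popright(): [84]
pushleft(93): [93, 84]
popright(): [93]
popright(): []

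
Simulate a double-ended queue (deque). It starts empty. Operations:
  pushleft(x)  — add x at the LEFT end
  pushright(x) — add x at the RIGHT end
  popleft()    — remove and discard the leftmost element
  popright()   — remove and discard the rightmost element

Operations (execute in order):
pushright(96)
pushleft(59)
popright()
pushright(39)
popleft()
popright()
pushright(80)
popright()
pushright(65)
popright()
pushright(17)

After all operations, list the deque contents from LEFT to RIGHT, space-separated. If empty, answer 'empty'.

Answer: 17

Derivation:
pushright(96): [96]
pushleft(59): [59, 96]
popright(): [59]
pushright(39): [59, 39]
popleft(): [39]
popright(): []
pushright(80): [80]
popright(): []
pushright(65): [65]
popright(): []
pushright(17): [17]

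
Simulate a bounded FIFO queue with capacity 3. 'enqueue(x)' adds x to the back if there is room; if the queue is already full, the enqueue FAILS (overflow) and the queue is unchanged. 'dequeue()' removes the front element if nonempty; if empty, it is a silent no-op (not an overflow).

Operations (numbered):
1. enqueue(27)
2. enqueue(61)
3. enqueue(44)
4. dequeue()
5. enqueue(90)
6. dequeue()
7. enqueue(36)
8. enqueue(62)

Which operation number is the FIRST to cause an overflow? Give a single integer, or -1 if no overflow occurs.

Answer: 8

Derivation:
1. enqueue(27): size=1
2. enqueue(61): size=2
3. enqueue(44): size=3
4. dequeue(): size=2
5. enqueue(90): size=3
6. dequeue(): size=2
7. enqueue(36): size=3
8. enqueue(62): size=3=cap → OVERFLOW (fail)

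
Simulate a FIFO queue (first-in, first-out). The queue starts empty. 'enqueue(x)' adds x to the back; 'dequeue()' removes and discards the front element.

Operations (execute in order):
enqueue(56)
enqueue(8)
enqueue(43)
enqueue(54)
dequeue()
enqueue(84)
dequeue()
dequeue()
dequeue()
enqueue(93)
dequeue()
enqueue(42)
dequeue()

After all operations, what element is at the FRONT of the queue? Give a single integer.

enqueue(56): queue = [56]
enqueue(8): queue = [56, 8]
enqueue(43): queue = [56, 8, 43]
enqueue(54): queue = [56, 8, 43, 54]
dequeue(): queue = [8, 43, 54]
enqueue(84): queue = [8, 43, 54, 84]
dequeue(): queue = [43, 54, 84]
dequeue(): queue = [54, 84]
dequeue(): queue = [84]
enqueue(93): queue = [84, 93]
dequeue(): queue = [93]
enqueue(42): queue = [93, 42]
dequeue(): queue = [42]

Answer: 42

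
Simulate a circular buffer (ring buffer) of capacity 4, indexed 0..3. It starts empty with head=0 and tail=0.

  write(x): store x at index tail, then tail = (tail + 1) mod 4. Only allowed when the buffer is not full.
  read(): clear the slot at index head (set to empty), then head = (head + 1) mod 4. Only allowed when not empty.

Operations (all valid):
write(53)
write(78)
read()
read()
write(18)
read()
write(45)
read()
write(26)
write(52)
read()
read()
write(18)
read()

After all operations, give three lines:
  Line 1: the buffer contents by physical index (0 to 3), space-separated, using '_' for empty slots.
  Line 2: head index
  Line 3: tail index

Answer: _ _ _ _
3
3

Derivation:
write(53): buf=[53 _ _ _], head=0, tail=1, size=1
write(78): buf=[53 78 _ _], head=0, tail=2, size=2
read(): buf=[_ 78 _ _], head=1, tail=2, size=1
read(): buf=[_ _ _ _], head=2, tail=2, size=0
write(18): buf=[_ _ 18 _], head=2, tail=3, size=1
read(): buf=[_ _ _ _], head=3, tail=3, size=0
write(45): buf=[_ _ _ 45], head=3, tail=0, size=1
read(): buf=[_ _ _ _], head=0, tail=0, size=0
write(26): buf=[26 _ _ _], head=0, tail=1, size=1
write(52): buf=[26 52 _ _], head=0, tail=2, size=2
read(): buf=[_ 52 _ _], head=1, tail=2, size=1
read(): buf=[_ _ _ _], head=2, tail=2, size=0
write(18): buf=[_ _ 18 _], head=2, tail=3, size=1
read(): buf=[_ _ _ _], head=3, tail=3, size=0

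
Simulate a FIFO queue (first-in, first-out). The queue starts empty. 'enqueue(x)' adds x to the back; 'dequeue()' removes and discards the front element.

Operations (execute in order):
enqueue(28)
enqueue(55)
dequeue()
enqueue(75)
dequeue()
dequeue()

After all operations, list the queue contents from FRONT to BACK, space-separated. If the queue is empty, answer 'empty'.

Answer: empty

Derivation:
enqueue(28): [28]
enqueue(55): [28, 55]
dequeue(): [55]
enqueue(75): [55, 75]
dequeue(): [75]
dequeue(): []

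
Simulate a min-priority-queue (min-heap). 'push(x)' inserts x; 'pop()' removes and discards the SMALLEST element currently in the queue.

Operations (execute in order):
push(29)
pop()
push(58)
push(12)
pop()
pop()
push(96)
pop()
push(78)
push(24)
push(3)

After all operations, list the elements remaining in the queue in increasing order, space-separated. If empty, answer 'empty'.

push(29): heap contents = [29]
pop() → 29: heap contents = []
push(58): heap contents = [58]
push(12): heap contents = [12, 58]
pop() → 12: heap contents = [58]
pop() → 58: heap contents = []
push(96): heap contents = [96]
pop() → 96: heap contents = []
push(78): heap contents = [78]
push(24): heap contents = [24, 78]
push(3): heap contents = [3, 24, 78]

Answer: 3 24 78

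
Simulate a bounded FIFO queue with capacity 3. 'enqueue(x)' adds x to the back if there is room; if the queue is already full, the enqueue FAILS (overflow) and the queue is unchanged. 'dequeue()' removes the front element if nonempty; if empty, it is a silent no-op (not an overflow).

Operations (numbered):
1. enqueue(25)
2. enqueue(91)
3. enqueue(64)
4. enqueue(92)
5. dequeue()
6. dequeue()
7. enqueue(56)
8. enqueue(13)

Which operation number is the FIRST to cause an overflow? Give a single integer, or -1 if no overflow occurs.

1. enqueue(25): size=1
2. enqueue(91): size=2
3. enqueue(64): size=3
4. enqueue(92): size=3=cap → OVERFLOW (fail)
5. dequeue(): size=2
6. dequeue(): size=1
7. enqueue(56): size=2
8. enqueue(13): size=3

Answer: 4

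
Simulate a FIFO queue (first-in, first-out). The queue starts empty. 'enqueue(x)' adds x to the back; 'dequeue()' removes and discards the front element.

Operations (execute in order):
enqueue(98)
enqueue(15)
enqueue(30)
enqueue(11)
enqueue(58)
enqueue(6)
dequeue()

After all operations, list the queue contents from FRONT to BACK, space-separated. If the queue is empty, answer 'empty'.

Answer: 15 30 11 58 6

Derivation:
enqueue(98): [98]
enqueue(15): [98, 15]
enqueue(30): [98, 15, 30]
enqueue(11): [98, 15, 30, 11]
enqueue(58): [98, 15, 30, 11, 58]
enqueue(6): [98, 15, 30, 11, 58, 6]
dequeue(): [15, 30, 11, 58, 6]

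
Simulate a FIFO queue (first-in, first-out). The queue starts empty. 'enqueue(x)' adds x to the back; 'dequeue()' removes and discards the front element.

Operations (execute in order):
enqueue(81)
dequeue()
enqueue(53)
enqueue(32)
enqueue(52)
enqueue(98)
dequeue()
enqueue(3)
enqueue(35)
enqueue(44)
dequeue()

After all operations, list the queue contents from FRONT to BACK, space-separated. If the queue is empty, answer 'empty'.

enqueue(81): [81]
dequeue(): []
enqueue(53): [53]
enqueue(32): [53, 32]
enqueue(52): [53, 32, 52]
enqueue(98): [53, 32, 52, 98]
dequeue(): [32, 52, 98]
enqueue(3): [32, 52, 98, 3]
enqueue(35): [32, 52, 98, 3, 35]
enqueue(44): [32, 52, 98, 3, 35, 44]
dequeue(): [52, 98, 3, 35, 44]

Answer: 52 98 3 35 44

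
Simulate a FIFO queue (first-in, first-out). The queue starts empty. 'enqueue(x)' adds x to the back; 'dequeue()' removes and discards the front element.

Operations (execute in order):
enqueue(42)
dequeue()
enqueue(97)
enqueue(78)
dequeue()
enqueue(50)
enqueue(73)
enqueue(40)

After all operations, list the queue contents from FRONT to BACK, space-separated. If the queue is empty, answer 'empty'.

Answer: 78 50 73 40

Derivation:
enqueue(42): [42]
dequeue(): []
enqueue(97): [97]
enqueue(78): [97, 78]
dequeue(): [78]
enqueue(50): [78, 50]
enqueue(73): [78, 50, 73]
enqueue(40): [78, 50, 73, 40]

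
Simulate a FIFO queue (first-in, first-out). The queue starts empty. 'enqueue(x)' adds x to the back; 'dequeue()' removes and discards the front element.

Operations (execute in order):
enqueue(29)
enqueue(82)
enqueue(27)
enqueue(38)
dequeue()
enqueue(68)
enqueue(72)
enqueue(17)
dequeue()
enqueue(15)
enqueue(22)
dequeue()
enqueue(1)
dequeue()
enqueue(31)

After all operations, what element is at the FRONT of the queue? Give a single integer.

Answer: 68

Derivation:
enqueue(29): queue = [29]
enqueue(82): queue = [29, 82]
enqueue(27): queue = [29, 82, 27]
enqueue(38): queue = [29, 82, 27, 38]
dequeue(): queue = [82, 27, 38]
enqueue(68): queue = [82, 27, 38, 68]
enqueue(72): queue = [82, 27, 38, 68, 72]
enqueue(17): queue = [82, 27, 38, 68, 72, 17]
dequeue(): queue = [27, 38, 68, 72, 17]
enqueue(15): queue = [27, 38, 68, 72, 17, 15]
enqueue(22): queue = [27, 38, 68, 72, 17, 15, 22]
dequeue(): queue = [38, 68, 72, 17, 15, 22]
enqueue(1): queue = [38, 68, 72, 17, 15, 22, 1]
dequeue(): queue = [68, 72, 17, 15, 22, 1]
enqueue(31): queue = [68, 72, 17, 15, 22, 1, 31]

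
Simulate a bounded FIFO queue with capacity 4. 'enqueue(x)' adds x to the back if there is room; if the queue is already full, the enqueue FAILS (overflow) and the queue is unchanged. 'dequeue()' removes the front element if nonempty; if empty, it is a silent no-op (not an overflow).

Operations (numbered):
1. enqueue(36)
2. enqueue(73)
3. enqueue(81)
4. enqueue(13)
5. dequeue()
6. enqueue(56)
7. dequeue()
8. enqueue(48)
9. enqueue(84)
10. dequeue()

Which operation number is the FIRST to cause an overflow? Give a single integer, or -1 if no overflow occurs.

1. enqueue(36): size=1
2. enqueue(73): size=2
3. enqueue(81): size=3
4. enqueue(13): size=4
5. dequeue(): size=3
6. enqueue(56): size=4
7. dequeue(): size=3
8. enqueue(48): size=4
9. enqueue(84): size=4=cap → OVERFLOW (fail)
10. dequeue(): size=3

Answer: 9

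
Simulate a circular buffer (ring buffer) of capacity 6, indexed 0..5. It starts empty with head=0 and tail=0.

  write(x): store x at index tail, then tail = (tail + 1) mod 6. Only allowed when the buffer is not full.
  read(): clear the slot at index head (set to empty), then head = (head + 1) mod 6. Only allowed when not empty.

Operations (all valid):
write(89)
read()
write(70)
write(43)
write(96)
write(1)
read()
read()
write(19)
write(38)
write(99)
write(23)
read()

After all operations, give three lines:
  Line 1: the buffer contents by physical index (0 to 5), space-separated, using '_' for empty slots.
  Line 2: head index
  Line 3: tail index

Answer: 38 99 23 _ 1 19
4
3

Derivation:
write(89): buf=[89 _ _ _ _ _], head=0, tail=1, size=1
read(): buf=[_ _ _ _ _ _], head=1, tail=1, size=0
write(70): buf=[_ 70 _ _ _ _], head=1, tail=2, size=1
write(43): buf=[_ 70 43 _ _ _], head=1, tail=3, size=2
write(96): buf=[_ 70 43 96 _ _], head=1, tail=4, size=3
write(1): buf=[_ 70 43 96 1 _], head=1, tail=5, size=4
read(): buf=[_ _ 43 96 1 _], head=2, tail=5, size=3
read(): buf=[_ _ _ 96 1 _], head=3, tail=5, size=2
write(19): buf=[_ _ _ 96 1 19], head=3, tail=0, size=3
write(38): buf=[38 _ _ 96 1 19], head=3, tail=1, size=4
write(99): buf=[38 99 _ 96 1 19], head=3, tail=2, size=5
write(23): buf=[38 99 23 96 1 19], head=3, tail=3, size=6
read(): buf=[38 99 23 _ 1 19], head=4, tail=3, size=5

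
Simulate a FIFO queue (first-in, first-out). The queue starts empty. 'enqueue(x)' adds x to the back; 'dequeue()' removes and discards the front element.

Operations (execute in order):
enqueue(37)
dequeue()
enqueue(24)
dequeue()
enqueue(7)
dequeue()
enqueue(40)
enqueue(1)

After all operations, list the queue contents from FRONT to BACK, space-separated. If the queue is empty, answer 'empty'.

enqueue(37): [37]
dequeue(): []
enqueue(24): [24]
dequeue(): []
enqueue(7): [7]
dequeue(): []
enqueue(40): [40]
enqueue(1): [40, 1]

Answer: 40 1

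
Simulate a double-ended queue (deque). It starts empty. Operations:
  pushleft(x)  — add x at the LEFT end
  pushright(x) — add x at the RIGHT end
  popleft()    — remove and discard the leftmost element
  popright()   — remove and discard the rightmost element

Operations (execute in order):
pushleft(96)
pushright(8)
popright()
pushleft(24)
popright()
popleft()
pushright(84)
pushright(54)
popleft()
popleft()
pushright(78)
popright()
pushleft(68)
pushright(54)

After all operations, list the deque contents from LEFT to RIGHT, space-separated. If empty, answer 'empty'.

Answer: 68 54

Derivation:
pushleft(96): [96]
pushright(8): [96, 8]
popright(): [96]
pushleft(24): [24, 96]
popright(): [24]
popleft(): []
pushright(84): [84]
pushright(54): [84, 54]
popleft(): [54]
popleft(): []
pushright(78): [78]
popright(): []
pushleft(68): [68]
pushright(54): [68, 54]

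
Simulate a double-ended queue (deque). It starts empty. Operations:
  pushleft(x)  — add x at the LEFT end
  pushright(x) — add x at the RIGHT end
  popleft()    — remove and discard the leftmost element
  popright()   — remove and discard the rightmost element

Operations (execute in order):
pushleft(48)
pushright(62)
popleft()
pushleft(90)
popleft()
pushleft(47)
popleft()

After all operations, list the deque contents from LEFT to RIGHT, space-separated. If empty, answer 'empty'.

Answer: 62

Derivation:
pushleft(48): [48]
pushright(62): [48, 62]
popleft(): [62]
pushleft(90): [90, 62]
popleft(): [62]
pushleft(47): [47, 62]
popleft(): [62]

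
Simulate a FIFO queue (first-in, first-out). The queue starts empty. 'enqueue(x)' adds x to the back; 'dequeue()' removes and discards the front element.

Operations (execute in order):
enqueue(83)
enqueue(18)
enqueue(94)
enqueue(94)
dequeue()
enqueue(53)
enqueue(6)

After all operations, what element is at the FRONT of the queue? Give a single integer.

enqueue(83): queue = [83]
enqueue(18): queue = [83, 18]
enqueue(94): queue = [83, 18, 94]
enqueue(94): queue = [83, 18, 94, 94]
dequeue(): queue = [18, 94, 94]
enqueue(53): queue = [18, 94, 94, 53]
enqueue(6): queue = [18, 94, 94, 53, 6]

Answer: 18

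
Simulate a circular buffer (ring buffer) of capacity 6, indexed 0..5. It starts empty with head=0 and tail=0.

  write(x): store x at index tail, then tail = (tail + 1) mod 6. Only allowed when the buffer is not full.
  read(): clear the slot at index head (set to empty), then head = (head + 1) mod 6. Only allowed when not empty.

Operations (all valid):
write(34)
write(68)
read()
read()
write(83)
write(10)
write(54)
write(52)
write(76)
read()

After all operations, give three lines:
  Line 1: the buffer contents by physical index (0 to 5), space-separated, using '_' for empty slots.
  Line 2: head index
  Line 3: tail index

write(34): buf=[34 _ _ _ _ _], head=0, tail=1, size=1
write(68): buf=[34 68 _ _ _ _], head=0, tail=2, size=2
read(): buf=[_ 68 _ _ _ _], head=1, tail=2, size=1
read(): buf=[_ _ _ _ _ _], head=2, tail=2, size=0
write(83): buf=[_ _ 83 _ _ _], head=2, tail=3, size=1
write(10): buf=[_ _ 83 10 _ _], head=2, tail=4, size=2
write(54): buf=[_ _ 83 10 54 _], head=2, tail=5, size=3
write(52): buf=[_ _ 83 10 54 52], head=2, tail=0, size=4
write(76): buf=[76 _ 83 10 54 52], head=2, tail=1, size=5
read(): buf=[76 _ _ 10 54 52], head=3, tail=1, size=4

Answer: 76 _ _ 10 54 52
3
1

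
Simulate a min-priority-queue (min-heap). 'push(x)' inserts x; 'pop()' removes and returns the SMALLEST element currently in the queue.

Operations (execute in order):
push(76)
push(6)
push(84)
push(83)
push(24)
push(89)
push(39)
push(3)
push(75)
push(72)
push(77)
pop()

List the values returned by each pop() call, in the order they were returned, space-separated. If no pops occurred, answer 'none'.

push(76): heap contents = [76]
push(6): heap contents = [6, 76]
push(84): heap contents = [6, 76, 84]
push(83): heap contents = [6, 76, 83, 84]
push(24): heap contents = [6, 24, 76, 83, 84]
push(89): heap contents = [6, 24, 76, 83, 84, 89]
push(39): heap contents = [6, 24, 39, 76, 83, 84, 89]
push(3): heap contents = [3, 6, 24, 39, 76, 83, 84, 89]
push(75): heap contents = [3, 6, 24, 39, 75, 76, 83, 84, 89]
push(72): heap contents = [3, 6, 24, 39, 72, 75, 76, 83, 84, 89]
push(77): heap contents = [3, 6, 24, 39, 72, 75, 76, 77, 83, 84, 89]
pop() → 3: heap contents = [6, 24, 39, 72, 75, 76, 77, 83, 84, 89]

Answer: 3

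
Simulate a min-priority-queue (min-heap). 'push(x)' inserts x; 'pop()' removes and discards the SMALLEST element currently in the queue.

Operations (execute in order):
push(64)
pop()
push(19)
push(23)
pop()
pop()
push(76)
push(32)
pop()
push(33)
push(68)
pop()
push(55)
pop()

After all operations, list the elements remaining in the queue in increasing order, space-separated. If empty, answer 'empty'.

Answer: 68 76

Derivation:
push(64): heap contents = [64]
pop() → 64: heap contents = []
push(19): heap contents = [19]
push(23): heap contents = [19, 23]
pop() → 19: heap contents = [23]
pop() → 23: heap contents = []
push(76): heap contents = [76]
push(32): heap contents = [32, 76]
pop() → 32: heap contents = [76]
push(33): heap contents = [33, 76]
push(68): heap contents = [33, 68, 76]
pop() → 33: heap contents = [68, 76]
push(55): heap contents = [55, 68, 76]
pop() → 55: heap contents = [68, 76]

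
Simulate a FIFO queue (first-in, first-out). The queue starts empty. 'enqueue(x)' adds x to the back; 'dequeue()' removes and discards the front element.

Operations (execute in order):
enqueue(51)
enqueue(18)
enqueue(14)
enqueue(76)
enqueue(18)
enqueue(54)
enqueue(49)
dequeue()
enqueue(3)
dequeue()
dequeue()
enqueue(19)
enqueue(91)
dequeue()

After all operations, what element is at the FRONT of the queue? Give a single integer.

Answer: 18

Derivation:
enqueue(51): queue = [51]
enqueue(18): queue = [51, 18]
enqueue(14): queue = [51, 18, 14]
enqueue(76): queue = [51, 18, 14, 76]
enqueue(18): queue = [51, 18, 14, 76, 18]
enqueue(54): queue = [51, 18, 14, 76, 18, 54]
enqueue(49): queue = [51, 18, 14, 76, 18, 54, 49]
dequeue(): queue = [18, 14, 76, 18, 54, 49]
enqueue(3): queue = [18, 14, 76, 18, 54, 49, 3]
dequeue(): queue = [14, 76, 18, 54, 49, 3]
dequeue(): queue = [76, 18, 54, 49, 3]
enqueue(19): queue = [76, 18, 54, 49, 3, 19]
enqueue(91): queue = [76, 18, 54, 49, 3, 19, 91]
dequeue(): queue = [18, 54, 49, 3, 19, 91]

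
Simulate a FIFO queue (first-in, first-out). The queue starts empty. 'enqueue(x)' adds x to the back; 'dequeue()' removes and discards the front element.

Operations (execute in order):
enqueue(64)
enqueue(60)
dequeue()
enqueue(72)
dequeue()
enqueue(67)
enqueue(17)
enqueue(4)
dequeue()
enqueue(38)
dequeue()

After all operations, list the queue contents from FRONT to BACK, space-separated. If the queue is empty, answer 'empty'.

Answer: 17 4 38

Derivation:
enqueue(64): [64]
enqueue(60): [64, 60]
dequeue(): [60]
enqueue(72): [60, 72]
dequeue(): [72]
enqueue(67): [72, 67]
enqueue(17): [72, 67, 17]
enqueue(4): [72, 67, 17, 4]
dequeue(): [67, 17, 4]
enqueue(38): [67, 17, 4, 38]
dequeue(): [17, 4, 38]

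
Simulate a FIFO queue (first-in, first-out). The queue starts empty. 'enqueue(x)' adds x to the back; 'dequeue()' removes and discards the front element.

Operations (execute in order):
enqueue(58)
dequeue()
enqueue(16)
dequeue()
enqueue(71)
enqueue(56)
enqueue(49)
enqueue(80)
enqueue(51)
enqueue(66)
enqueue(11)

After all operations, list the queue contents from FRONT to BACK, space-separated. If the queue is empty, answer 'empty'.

enqueue(58): [58]
dequeue(): []
enqueue(16): [16]
dequeue(): []
enqueue(71): [71]
enqueue(56): [71, 56]
enqueue(49): [71, 56, 49]
enqueue(80): [71, 56, 49, 80]
enqueue(51): [71, 56, 49, 80, 51]
enqueue(66): [71, 56, 49, 80, 51, 66]
enqueue(11): [71, 56, 49, 80, 51, 66, 11]

Answer: 71 56 49 80 51 66 11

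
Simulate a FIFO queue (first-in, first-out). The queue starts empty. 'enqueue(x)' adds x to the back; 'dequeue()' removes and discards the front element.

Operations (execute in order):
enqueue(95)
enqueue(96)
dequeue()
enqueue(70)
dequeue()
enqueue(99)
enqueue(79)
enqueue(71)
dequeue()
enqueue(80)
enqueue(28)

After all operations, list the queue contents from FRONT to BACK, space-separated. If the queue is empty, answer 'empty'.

Answer: 99 79 71 80 28

Derivation:
enqueue(95): [95]
enqueue(96): [95, 96]
dequeue(): [96]
enqueue(70): [96, 70]
dequeue(): [70]
enqueue(99): [70, 99]
enqueue(79): [70, 99, 79]
enqueue(71): [70, 99, 79, 71]
dequeue(): [99, 79, 71]
enqueue(80): [99, 79, 71, 80]
enqueue(28): [99, 79, 71, 80, 28]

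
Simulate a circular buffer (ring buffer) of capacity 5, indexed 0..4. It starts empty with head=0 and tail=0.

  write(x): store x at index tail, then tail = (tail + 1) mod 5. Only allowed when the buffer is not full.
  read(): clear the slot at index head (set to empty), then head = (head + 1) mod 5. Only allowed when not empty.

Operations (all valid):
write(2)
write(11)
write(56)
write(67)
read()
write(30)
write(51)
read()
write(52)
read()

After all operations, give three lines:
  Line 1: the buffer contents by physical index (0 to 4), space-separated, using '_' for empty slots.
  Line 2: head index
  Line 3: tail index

write(2): buf=[2 _ _ _ _], head=0, tail=1, size=1
write(11): buf=[2 11 _ _ _], head=0, tail=2, size=2
write(56): buf=[2 11 56 _ _], head=0, tail=3, size=3
write(67): buf=[2 11 56 67 _], head=0, tail=4, size=4
read(): buf=[_ 11 56 67 _], head=1, tail=4, size=3
write(30): buf=[_ 11 56 67 30], head=1, tail=0, size=4
write(51): buf=[51 11 56 67 30], head=1, tail=1, size=5
read(): buf=[51 _ 56 67 30], head=2, tail=1, size=4
write(52): buf=[51 52 56 67 30], head=2, tail=2, size=5
read(): buf=[51 52 _ 67 30], head=3, tail=2, size=4

Answer: 51 52 _ 67 30
3
2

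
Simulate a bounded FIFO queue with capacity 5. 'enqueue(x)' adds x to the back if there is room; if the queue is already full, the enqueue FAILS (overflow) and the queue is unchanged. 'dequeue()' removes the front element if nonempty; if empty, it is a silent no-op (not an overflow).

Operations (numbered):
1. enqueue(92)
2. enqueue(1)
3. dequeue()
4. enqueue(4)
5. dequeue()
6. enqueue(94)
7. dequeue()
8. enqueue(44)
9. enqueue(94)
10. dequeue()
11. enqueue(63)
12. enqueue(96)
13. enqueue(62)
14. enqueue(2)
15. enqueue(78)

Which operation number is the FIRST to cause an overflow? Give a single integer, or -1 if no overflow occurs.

1. enqueue(92): size=1
2. enqueue(1): size=2
3. dequeue(): size=1
4. enqueue(4): size=2
5. dequeue(): size=1
6. enqueue(94): size=2
7. dequeue(): size=1
8. enqueue(44): size=2
9. enqueue(94): size=3
10. dequeue(): size=2
11. enqueue(63): size=3
12. enqueue(96): size=4
13. enqueue(62): size=5
14. enqueue(2): size=5=cap → OVERFLOW (fail)
15. enqueue(78): size=5=cap → OVERFLOW (fail)

Answer: 14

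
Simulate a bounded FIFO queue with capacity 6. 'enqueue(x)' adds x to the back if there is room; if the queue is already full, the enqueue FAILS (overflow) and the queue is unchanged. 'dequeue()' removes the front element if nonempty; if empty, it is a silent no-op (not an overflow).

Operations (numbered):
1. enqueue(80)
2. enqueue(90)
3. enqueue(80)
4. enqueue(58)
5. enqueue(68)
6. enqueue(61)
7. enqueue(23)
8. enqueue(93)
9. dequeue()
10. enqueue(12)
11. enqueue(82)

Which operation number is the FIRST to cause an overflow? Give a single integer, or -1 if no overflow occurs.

1. enqueue(80): size=1
2. enqueue(90): size=2
3. enqueue(80): size=3
4. enqueue(58): size=4
5. enqueue(68): size=5
6. enqueue(61): size=6
7. enqueue(23): size=6=cap → OVERFLOW (fail)
8. enqueue(93): size=6=cap → OVERFLOW (fail)
9. dequeue(): size=5
10. enqueue(12): size=6
11. enqueue(82): size=6=cap → OVERFLOW (fail)

Answer: 7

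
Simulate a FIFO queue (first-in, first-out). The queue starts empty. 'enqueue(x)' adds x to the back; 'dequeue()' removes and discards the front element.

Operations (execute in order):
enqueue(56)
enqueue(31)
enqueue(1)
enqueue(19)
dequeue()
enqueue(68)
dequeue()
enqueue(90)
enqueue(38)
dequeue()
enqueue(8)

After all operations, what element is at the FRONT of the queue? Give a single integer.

Answer: 19

Derivation:
enqueue(56): queue = [56]
enqueue(31): queue = [56, 31]
enqueue(1): queue = [56, 31, 1]
enqueue(19): queue = [56, 31, 1, 19]
dequeue(): queue = [31, 1, 19]
enqueue(68): queue = [31, 1, 19, 68]
dequeue(): queue = [1, 19, 68]
enqueue(90): queue = [1, 19, 68, 90]
enqueue(38): queue = [1, 19, 68, 90, 38]
dequeue(): queue = [19, 68, 90, 38]
enqueue(8): queue = [19, 68, 90, 38, 8]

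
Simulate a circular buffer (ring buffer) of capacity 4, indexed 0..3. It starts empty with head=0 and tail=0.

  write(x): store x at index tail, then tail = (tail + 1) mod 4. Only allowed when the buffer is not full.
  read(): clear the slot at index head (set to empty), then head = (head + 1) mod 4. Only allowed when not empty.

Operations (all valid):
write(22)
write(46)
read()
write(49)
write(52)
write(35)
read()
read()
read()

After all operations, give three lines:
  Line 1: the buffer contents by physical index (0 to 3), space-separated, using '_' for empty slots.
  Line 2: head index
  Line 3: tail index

Answer: 35 _ _ _
0
1

Derivation:
write(22): buf=[22 _ _ _], head=0, tail=1, size=1
write(46): buf=[22 46 _ _], head=0, tail=2, size=2
read(): buf=[_ 46 _ _], head=1, tail=2, size=1
write(49): buf=[_ 46 49 _], head=1, tail=3, size=2
write(52): buf=[_ 46 49 52], head=1, tail=0, size=3
write(35): buf=[35 46 49 52], head=1, tail=1, size=4
read(): buf=[35 _ 49 52], head=2, tail=1, size=3
read(): buf=[35 _ _ 52], head=3, tail=1, size=2
read(): buf=[35 _ _ _], head=0, tail=1, size=1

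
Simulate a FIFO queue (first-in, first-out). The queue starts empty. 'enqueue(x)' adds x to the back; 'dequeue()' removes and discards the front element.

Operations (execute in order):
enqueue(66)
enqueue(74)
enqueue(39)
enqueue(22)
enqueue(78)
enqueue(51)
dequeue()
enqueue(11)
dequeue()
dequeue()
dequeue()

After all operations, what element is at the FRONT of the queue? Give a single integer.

enqueue(66): queue = [66]
enqueue(74): queue = [66, 74]
enqueue(39): queue = [66, 74, 39]
enqueue(22): queue = [66, 74, 39, 22]
enqueue(78): queue = [66, 74, 39, 22, 78]
enqueue(51): queue = [66, 74, 39, 22, 78, 51]
dequeue(): queue = [74, 39, 22, 78, 51]
enqueue(11): queue = [74, 39, 22, 78, 51, 11]
dequeue(): queue = [39, 22, 78, 51, 11]
dequeue(): queue = [22, 78, 51, 11]
dequeue(): queue = [78, 51, 11]

Answer: 78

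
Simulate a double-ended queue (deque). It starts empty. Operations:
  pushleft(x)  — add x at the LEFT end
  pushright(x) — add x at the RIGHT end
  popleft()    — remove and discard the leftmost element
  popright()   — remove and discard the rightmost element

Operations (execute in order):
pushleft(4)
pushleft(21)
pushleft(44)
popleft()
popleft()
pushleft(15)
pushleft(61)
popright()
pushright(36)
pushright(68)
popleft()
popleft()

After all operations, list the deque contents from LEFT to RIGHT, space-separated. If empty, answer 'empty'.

pushleft(4): [4]
pushleft(21): [21, 4]
pushleft(44): [44, 21, 4]
popleft(): [21, 4]
popleft(): [4]
pushleft(15): [15, 4]
pushleft(61): [61, 15, 4]
popright(): [61, 15]
pushright(36): [61, 15, 36]
pushright(68): [61, 15, 36, 68]
popleft(): [15, 36, 68]
popleft(): [36, 68]

Answer: 36 68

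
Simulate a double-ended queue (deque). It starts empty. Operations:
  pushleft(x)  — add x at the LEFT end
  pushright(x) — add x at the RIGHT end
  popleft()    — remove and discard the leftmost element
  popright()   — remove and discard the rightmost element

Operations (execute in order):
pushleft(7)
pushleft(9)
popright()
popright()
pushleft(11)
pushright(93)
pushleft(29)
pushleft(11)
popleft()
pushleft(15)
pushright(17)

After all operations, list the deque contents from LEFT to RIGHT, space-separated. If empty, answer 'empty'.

Answer: 15 29 11 93 17

Derivation:
pushleft(7): [7]
pushleft(9): [9, 7]
popright(): [9]
popright(): []
pushleft(11): [11]
pushright(93): [11, 93]
pushleft(29): [29, 11, 93]
pushleft(11): [11, 29, 11, 93]
popleft(): [29, 11, 93]
pushleft(15): [15, 29, 11, 93]
pushright(17): [15, 29, 11, 93, 17]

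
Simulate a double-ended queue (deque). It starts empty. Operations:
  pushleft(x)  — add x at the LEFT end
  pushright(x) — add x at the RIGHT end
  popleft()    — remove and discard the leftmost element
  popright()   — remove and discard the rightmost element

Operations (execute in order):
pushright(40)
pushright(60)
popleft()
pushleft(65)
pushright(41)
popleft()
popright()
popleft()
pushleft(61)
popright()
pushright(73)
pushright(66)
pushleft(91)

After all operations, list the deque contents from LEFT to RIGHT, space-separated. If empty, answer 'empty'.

Answer: 91 73 66

Derivation:
pushright(40): [40]
pushright(60): [40, 60]
popleft(): [60]
pushleft(65): [65, 60]
pushright(41): [65, 60, 41]
popleft(): [60, 41]
popright(): [60]
popleft(): []
pushleft(61): [61]
popright(): []
pushright(73): [73]
pushright(66): [73, 66]
pushleft(91): [91, 73, 66]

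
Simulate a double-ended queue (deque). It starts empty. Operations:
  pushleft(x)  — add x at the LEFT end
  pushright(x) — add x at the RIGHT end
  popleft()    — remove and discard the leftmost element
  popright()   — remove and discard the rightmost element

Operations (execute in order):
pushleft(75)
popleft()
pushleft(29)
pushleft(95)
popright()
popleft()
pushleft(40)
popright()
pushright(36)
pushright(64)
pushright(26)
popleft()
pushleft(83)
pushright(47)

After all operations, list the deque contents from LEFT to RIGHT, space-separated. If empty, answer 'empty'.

Answer: 83 64 26 47

Derivation:
pushleft(75): [75]
popleft(): []
pushleft(29): [29]
pushleft(95): [95, 29]
popright(): [95]
popleft(): []
pushleft(40): [40]
popright(): []
pushright(36): [36]
pushright(64): [36, 64]
pushright(26): [36, 64, 26]
popleft(): [64, 26]
pushleft(83): [83, 64, 26]
pushright(47): [83, 64, 26, 47]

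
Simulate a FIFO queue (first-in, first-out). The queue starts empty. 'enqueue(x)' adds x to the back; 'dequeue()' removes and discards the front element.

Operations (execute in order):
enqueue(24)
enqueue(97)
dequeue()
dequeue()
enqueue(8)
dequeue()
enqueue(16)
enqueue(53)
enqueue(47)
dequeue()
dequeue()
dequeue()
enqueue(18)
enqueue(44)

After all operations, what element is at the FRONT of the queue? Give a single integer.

Answer: 18

Derivation:
enqueue(24): queue = [24]
enqueue(97): queue = [24, 97]
dequeue(): queue = [97]
dequeue(): queue = []
enqueue(8): queue = [8]
dequeue(): queue = []
enqueue(16): queue = [16]
enqueue(53): queue = [16, 53]
enqueue(47): queue = [16, 53, 47]
dequeue(): queue = [53, 47]
dequeue(): queue = [47]
dequeue(): queue = []
enqueue(18): queue = [18]
enqueue(44): queue = [18, 44]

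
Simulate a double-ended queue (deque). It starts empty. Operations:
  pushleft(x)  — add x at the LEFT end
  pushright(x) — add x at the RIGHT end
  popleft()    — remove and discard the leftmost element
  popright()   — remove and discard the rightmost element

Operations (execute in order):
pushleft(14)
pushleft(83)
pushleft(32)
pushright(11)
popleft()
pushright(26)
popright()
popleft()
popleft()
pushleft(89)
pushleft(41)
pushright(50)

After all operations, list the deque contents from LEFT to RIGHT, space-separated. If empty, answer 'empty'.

Answer: 41 89 11 50

Derivation:
pushleft(14): [14]
pushleft(83): [83, 14]
pushleft(32): [32, 83, 14]
pushright(11): [32, 83, 14, 11]
popleft(): [83, 14, 11]
pushright(26): [83, 14, 11, 26]
popright(): [83, 14, 11]
popleft(): [14, 11]
popleft(): [11]
pushleft(89): [89, 11]
pushleft(41): [41, 89, 11]
pushright(50): [41, 89, 11, 50]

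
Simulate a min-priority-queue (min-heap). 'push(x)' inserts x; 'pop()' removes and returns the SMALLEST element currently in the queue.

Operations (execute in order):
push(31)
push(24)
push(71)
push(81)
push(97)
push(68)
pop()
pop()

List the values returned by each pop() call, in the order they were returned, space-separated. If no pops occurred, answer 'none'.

push(31): heap contents = [31]
push(24): heap contents = [24, 31]
push(71): heap contents = [24, 31, 71]
push(81): heap contents = [24, 31, 71, 81]
push(97): heap contents = [24, 31, 71, 81, 97]
push(68): heap contents = [24, 31, 68, 71, 81, 97]
pop() → 24: heap contents = [31, 68, 71, 81, 97]
pop() → 31: heap contents = [68, 71, 81, 97]

Answer: 24 31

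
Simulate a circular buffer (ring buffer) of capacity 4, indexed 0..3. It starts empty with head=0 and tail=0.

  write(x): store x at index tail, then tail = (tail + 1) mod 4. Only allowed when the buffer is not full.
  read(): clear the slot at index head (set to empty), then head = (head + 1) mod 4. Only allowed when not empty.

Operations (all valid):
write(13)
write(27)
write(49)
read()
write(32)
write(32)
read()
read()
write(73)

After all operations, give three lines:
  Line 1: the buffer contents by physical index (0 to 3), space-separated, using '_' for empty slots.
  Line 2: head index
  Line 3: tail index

Answer: 32 73 _ 32
3
2

Derivation:
write(13): buf=[13 _ _ _], head=0, tail=1, size=1
write(27): buf=[13 27 _ _], head=0, tail=2, size=2
write(49): buf=[13 27 49 _], head=0, tail=3, size=3
read(): buf=[_ 27 49 _], head=1, tail=3, size=2
write(32): buf=[_ 27 49 32], head=1, tail=0, size=3
write(32): buf=[32 27 49 32], head=1, tail=1, size=4
read(): buf=[32 _ 49 32], head=2, tail=1, size=3
read(): buf=[32 _ _ 32], head=3, tail=1, size=2
write(73): buf=[32 73 _ 32], head=3, tail=2, size=3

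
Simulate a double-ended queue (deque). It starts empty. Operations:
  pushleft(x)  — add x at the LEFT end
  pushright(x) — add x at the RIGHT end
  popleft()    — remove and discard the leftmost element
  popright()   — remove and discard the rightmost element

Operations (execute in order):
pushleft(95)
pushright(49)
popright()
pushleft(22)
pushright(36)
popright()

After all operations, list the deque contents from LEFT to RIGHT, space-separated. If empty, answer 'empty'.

Answer: 22 95

Derivation:
pushleft(95): [95]
pushright(49): [95, 49]
popright(): [95]
pushleft(22): [22, 95]
pushright(36): [22, 95, 36]
popright(): [22, 95]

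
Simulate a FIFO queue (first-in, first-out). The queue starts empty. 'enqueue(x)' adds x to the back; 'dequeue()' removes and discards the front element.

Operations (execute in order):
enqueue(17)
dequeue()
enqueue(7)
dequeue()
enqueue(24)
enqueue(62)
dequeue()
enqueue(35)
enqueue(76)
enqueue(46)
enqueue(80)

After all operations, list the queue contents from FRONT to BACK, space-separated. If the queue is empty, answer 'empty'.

enqueue(17): [17]
dequeue(): []
enqueue(7): [7]
dequeue(): []
enqueue(24): [24]
enqueue(62): [24, 62]
dequeue(): [62]
enqueue(35): [62, 35]
enqueue(76): [62, 35, 76]
enqueue(46): [62, 35, 76, 46]
enqueue(80): [62, 35, 76, 46, 80]

Answer: 62 35 76 46 80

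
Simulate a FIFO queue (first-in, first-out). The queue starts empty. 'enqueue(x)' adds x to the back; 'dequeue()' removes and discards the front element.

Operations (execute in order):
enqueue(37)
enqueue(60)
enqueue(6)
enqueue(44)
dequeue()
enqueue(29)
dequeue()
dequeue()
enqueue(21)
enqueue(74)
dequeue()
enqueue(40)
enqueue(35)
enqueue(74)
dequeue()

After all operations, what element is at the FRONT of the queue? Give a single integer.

Answer: 21

Derivation:
enqueue(37): queue = [37]
enqueue(60): queue = [37, 60]
enqueue(6): queue = [37, 60, 6]
enqueue(44): queue = [37, 60, 6, 44]
dequeue(): queue = [60, 6, 44]
enqueue(29): queue = [60, 6, 44, 29]
dequeue(): queue = [6, 44, 29]
dequeue(): queue = [44, 29]
enqueue(21): queue = [44, 29, 21]
enqueue(74): queue = [44, 29, 21, 74]
dequeue(): queue = [29, 21, 74]
enqueue(40): queue = [29, 21, 74, 40]
enqueue(35): queue = [29, 21, 74, 40, 35]
enqueue(74): queue = [29, 21, 74, 40, 35, 74]
dequeue(): queue = [21, 74, 40, 35, 74]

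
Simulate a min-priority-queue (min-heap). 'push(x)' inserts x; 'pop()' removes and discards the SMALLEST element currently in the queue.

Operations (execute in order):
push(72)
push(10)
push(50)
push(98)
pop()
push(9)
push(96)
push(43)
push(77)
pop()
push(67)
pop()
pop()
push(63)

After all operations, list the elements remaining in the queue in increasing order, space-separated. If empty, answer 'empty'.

Answer: 63 67 72 77 96 98

Derivation:
push(72): heap contents = [72]
push(10): heap contents = [10, 72]
push(50): heap contents = [10, 50, 72]
push(98): heap contents = [10, 50, 72, 98]
pop() → 10: heap contents = [50, 72, 98]
push(9): heap contents = [9, 50, 72, 98]
push(96): heap contents = [9, 50, 72, 96, 98]
push(43): heap contents = [9, 43, 50, 72, 96, 98]
push(77): heap contents = [9, 43, 50, 72, 77, 96, 98]
pop() → 9: heap contents = [43, 50, 72, 77, 96, 98]
push(67): heap contents = [43, 50, 67, 72, 77, 96, 98]
pop() → 43: heap contents = [50, 67, 72, 77, 96, 98]
pop() → 50: heap contents = [67, 72, 77, 96, 98]
push(63): heap contents = [63, 67, 72, 77, 96, 98]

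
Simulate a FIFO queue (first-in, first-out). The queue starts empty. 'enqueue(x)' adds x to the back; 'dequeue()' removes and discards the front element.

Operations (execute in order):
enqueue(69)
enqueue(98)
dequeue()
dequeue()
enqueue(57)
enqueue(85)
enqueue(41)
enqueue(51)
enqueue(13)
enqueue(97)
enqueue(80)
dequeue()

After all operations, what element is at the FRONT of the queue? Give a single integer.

enqueue(69): queue = [69]
enqueue(98): queue = [69, 98]
dequeue(): queue = [98]
dequeue(): queue = []
enqueue(57): queue = [57]
enqueue(85): queue = [57, 85]
enqueue(41): queue = [57, 85, 41]
enqueue(51): queue = [57, 85, 41, 51]
enqueue(13): queue = [57, 85, 41, 51, 13]
enqueue(97): queue = [57, 85, 41, 51, 13, 97]
enqueue(80): queue = [57, 85, 41, 51, 13, 97, 80]
dequeue(): queue = [85, 41, 51, 13, 97, 80]

Answer: 85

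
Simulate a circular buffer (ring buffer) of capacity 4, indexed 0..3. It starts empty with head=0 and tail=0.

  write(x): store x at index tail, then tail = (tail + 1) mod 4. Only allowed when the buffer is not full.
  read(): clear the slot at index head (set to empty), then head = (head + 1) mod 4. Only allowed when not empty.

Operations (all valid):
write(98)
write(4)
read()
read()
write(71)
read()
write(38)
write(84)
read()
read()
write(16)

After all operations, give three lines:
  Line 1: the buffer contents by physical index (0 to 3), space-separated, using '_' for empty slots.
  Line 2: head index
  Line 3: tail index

Answer: _ 16 _ _
1
2

Derivation:
write(98): buf=[98 _ _ _], head=0, tail=1, size=1
write(4): buf=[98 4 _ _], head=0, tail=2, size=2
read(): buf=[_ 4 _ _], head=1, tail=2, size=1
read(): buf=[_ _ _ _], head=2, tail=2, size=0
write(71): buf=[_ _ 71 _], head=2, tail=3, size=1
read(): buf=[_ _ _ _], head=3, tail=3, size=0
write(38): buf=[_ _ _ 38], head=3, tail=0, size=1
write(84): buf=[84 _ _ 38], head=3, tail=1, size=2
read(): buf=[84 _ _ _], head=0, tail=1, size=1
read(): buf=[_ _ _ _], head=1, tail=1, size=0
write(16): buf=[_ 16 _ _], head=1, tail=2, size=1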